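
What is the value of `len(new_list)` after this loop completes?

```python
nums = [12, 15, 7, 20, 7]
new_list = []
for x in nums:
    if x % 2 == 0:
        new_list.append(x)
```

Count even numbers in [12, 15, 7, 20, 7]
`new_list` takes the values: [] → [12] → [12, 20]
So `len(new_list)` = 2

Answer: 2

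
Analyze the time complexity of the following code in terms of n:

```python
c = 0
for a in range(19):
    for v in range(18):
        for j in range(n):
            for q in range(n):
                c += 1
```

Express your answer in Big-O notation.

Each loop level contributes: 1 × 1 × n × n. Multiplying the contributions gives O(n^2).

Answer: O(n^2)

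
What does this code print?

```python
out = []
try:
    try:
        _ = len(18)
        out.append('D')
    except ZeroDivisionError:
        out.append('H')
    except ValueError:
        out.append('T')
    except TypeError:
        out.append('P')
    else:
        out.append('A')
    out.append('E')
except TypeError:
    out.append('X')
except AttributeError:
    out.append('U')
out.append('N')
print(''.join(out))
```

Execution trace: 'P' (inner except TypeError) → 'E' (try body, no exception) → 'N' (after the try/except). Output: PEN

Answer: PEN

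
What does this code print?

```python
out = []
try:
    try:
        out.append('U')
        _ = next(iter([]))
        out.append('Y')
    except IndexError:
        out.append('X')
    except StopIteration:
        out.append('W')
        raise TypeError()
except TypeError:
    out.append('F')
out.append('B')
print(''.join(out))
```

Execution trace: 'U' (inner try body) → 'W' (inner except StopIteration) → 'F' (outer except TypeError) → 'B' (after the try/except). Output: UWFB

Answer: UWFB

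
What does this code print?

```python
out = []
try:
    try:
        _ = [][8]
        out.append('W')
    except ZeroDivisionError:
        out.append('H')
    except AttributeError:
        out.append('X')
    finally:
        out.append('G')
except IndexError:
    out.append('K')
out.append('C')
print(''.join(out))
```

Execution trace: 'G' (finally) → 'K' (outer except IndexError) → 'C' (after the try/except). Output: GKC

Answer: GKC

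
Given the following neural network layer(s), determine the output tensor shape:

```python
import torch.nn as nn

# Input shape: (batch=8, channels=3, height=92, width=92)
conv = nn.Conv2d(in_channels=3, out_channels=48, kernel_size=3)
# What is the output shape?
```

Input: (8, 3, 92, 92) -> Output: (8, 48, 90, 90)

Answer: (8, 48, 90, 90)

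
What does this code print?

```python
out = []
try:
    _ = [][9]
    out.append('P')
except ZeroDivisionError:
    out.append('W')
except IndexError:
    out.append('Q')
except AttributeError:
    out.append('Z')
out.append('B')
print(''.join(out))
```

Execution trace: 'Q' (except IndexError) → 'B' (after the try/except). Output: QB

Answer: QB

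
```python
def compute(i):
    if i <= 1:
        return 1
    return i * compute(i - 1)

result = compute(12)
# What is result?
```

compute(12) = 12 * 11 * 10 * 9 * 8 * 7 * 6 * 5 * 4 * 3 * 2 * 1 = 479001600

Answer: 479001600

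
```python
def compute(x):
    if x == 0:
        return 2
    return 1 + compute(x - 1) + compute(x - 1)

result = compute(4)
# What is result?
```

compute(x) = 1 + 2·compute(x-1), compute(0)=2. Closed form: (2+1)·2^4 - 1 = 47.

Answer: 47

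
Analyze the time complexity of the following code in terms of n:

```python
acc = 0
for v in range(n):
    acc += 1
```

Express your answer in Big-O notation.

Each loop level contributes: n. Multiplying the contributions gives O(n).

Answer: O(n)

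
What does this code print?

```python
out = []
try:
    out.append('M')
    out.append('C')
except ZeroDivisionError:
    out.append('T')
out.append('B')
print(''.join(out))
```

Execution trace: 'M' (try body) → 'C' (try body, no exception) → 'B' (after the try/except). Output: MCB

Answer: MCB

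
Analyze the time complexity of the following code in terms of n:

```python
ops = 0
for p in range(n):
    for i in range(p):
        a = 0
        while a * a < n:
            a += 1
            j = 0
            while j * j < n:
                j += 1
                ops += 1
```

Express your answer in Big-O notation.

Each loop level contributes: n × n × √n × √n. Multiplying the contributions gives O(n^3).

Answer: O(n^3)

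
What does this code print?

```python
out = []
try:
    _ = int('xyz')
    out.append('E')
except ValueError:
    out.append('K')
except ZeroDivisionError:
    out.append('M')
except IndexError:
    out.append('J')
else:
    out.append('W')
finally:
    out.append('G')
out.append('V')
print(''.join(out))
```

Execution trace: 'K' (except ValueError) → 'G' (finally) → 'V' (after the try/except). Output: KGV

Answer: KGV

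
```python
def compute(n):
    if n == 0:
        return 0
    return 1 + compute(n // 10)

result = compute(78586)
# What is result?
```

Count of digits of 78586: 5

Answer: 5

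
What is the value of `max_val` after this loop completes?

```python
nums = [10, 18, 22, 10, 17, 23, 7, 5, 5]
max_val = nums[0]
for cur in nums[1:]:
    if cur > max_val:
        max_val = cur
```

Maximum of [10, 18, 22, 10, 17, 23, 7, 5, 5]
`max_val` takes the values: 10 → 18 → 22 → 23

Answer: 23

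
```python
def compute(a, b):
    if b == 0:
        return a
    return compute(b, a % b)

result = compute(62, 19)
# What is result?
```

compute(62, 19) -> compute(19, 5) -> compute(5, 4) -> compute(4, 1) -> compute(1, 0) -> 1

Answer: 1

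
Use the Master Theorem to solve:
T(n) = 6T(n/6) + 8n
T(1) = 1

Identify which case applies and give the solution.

a=6, b=6, f(n)=8n. log_6(6) = 1. Since c=1 = 1, Case 2 applies: T(n) = Θ(n^log_b(a) · log n) = O(n log n).

Answer: O(n log n) - Case 2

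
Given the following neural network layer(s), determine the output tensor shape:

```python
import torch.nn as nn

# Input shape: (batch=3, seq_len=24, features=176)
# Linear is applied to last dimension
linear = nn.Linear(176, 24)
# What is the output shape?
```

Input: (3, 24, 176) -> Output: (3, 24, 24)

Answer: (3, 24, 24)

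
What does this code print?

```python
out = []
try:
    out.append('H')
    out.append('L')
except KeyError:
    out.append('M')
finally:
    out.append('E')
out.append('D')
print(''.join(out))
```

Execution trace: 'H' (try body) → 'L' (try body, no exception) → 'E' (finally) → 'D' (after the try/except). Output: HLED

Answer: HLED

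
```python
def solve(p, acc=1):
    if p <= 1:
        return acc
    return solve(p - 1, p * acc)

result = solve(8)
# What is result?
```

Accumulator trace (n, acc): (8, 1) -> (7, 8) -> (6, 56) -> (5, 336) -> (4, 1680) -> (3, 6720) -> (2, 20160) -> (1, 40320) -> return 40320

Answer: 40320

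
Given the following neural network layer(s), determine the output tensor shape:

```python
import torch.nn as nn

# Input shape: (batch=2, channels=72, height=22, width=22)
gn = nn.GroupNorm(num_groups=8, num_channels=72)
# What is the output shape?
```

Input: (2, 72, 22, 22) -> Output: (2, 72, 22, 22)

Answer: (2, 72, 22, 22)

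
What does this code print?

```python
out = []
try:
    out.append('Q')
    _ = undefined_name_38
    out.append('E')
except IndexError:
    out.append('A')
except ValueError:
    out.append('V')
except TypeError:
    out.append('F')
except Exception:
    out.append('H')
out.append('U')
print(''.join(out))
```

Execution trace: 'Q' (try body) → 'H' (except Exception) → 'U' (after the try/except). Output: QHU

Answer: QHU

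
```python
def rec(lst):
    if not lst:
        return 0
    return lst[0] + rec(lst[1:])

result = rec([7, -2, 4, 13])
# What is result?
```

7 + (-2) + 4 + 13 + 0 = 22

Answer: 22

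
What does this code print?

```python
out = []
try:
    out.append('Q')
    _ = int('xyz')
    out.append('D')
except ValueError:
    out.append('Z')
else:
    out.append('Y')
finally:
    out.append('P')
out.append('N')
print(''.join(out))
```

Execution trace: 'Q' (try body) → 'Z' (except ValueError) → 'P' (finally) → 'N' (after the try/except). Output: QZPN

Answer: QZPN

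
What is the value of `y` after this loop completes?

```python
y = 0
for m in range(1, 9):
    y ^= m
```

XOR of 1 to 8
`y` takes the values: 0 → 1 → 3 → 0 → 4 → 1 → 7 → 0 → 8

Answer: 8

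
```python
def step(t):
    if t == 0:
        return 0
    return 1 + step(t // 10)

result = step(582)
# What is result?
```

Count of digits of 582: 3

Answer: 3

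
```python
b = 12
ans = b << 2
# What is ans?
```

Trace:
`b = 12` → b = 12
`ans = b << 2` → ans = 48
So ans = 48

Answer: 48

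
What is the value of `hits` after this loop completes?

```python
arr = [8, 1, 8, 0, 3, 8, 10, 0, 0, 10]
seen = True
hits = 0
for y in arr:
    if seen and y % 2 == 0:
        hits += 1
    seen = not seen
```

Count even values at even positions
`hits` takes the values: 0 → 1 → 2 → 3 → 4

Answer: 4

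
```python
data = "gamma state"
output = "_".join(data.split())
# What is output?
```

Trace:
`data = "gamma state"` → data = 'gamma state'
`output = "_".join(data.split())` → output = 'gamma_state'
So output = 'gamma_state'

Answer: 'gamma_state'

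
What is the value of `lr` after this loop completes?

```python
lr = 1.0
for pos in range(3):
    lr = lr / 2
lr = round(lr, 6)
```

Halving LR 3 times: 1 / 2^3
`lr` takes the values: 1.0 → 0.5 → 0.25 → 0.125

Answer: 0.125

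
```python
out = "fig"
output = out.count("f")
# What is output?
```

Trace:
`out = "fig"` → out = 'fig'
`output = out.count("f")` → output = 1
So output = 1

Answer: 1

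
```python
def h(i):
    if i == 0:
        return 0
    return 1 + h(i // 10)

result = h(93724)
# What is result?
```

Count of digits of 93724: 5

Answer: 5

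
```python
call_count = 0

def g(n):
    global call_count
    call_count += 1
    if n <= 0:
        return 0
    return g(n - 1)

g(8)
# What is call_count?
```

Linear recursion stepping by 1: 9 calls from n=8 down to ≤0.

Answer: 9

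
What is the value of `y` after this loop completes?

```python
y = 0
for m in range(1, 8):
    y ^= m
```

XOR of 1 to 7
`y` takes the values: 0 → 1 → 3 → 0 → 4 → 1 → 7 → 0

Answer: 0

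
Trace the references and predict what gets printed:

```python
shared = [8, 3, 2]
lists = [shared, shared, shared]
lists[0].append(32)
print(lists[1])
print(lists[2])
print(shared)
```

Key concept: list of same reference.
Step by step:
`shared = [8, 3, 2]` → shared = [8, 3, 2]
`lists = [shared, shared, shared]` → lists = [[8, 3, 2], [8, 3, 2], [8, 3, 2]]
`lists[0].append(32)` → shared = [8, 3, 2, 32]; lists = [[8, 3, 2, 32], [8, 3, 2, 32], [8, 3, 2, 32]]
`print(lists[1])` → prints [8, 3, 2, 32]
`print(lists[2])` → prints [8, 3, 2, 32]
`print(shared)` → prints [8, 3, 2, 32]

Answer:
[8, 3, 2, 32]
[8, 3, 2, 32]
[8, 3, 2, 32]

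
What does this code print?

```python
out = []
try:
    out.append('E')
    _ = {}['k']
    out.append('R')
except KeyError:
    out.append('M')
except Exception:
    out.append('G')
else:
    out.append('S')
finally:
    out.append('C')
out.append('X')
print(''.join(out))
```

Execution trace: 'E' (try body) → 'M' (except KeyError) → 'C' (finally) → 'X' (after the try/except). Output: EMCX

Answer: EMCX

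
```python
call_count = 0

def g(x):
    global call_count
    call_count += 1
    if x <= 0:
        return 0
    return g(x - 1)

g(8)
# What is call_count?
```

Linear recursion stepping by 1: 9 calls from x=8 down to ≤0.

Answer: 9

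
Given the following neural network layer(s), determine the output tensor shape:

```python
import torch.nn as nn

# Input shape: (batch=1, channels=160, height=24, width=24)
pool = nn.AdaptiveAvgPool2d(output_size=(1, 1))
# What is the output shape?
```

Input: (1, 160, 24, 24) -> Output: (1, 160, 1, 1)

Answer: (1, 160, 1, 1)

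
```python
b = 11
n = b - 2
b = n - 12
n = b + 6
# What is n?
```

Trace:
`b = 11` → b = 11
`n = b - 2` → n = 9
`b = n - 12` → b = -3
`n = b + 6` → n = 3
So n = 3

Answer: 3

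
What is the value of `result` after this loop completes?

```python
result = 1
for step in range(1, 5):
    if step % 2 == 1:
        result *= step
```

Product of odd numbers 1 to 4
`result` takes the values: 1 → 3

Answer: 3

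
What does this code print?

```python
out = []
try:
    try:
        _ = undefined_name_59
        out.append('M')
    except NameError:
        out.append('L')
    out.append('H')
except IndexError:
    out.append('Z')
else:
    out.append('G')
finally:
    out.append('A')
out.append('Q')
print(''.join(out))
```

Execution trace: 'L' (inner except NameError) → 'H' (try body, no exception) → 'G' (else) → 'A' (finally) → 'Q' (after the try/except). Output: LHGAQ

Answer: LHGAQ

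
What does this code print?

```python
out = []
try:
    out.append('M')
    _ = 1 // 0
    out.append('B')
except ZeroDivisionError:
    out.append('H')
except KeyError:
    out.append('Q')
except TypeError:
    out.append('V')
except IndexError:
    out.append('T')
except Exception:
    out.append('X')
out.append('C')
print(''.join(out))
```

Execution trace: 'M' (try body) → 'H' (except ZeroDivisionError) → 'C' (after the try/except). Output: MHC

Answer: MHC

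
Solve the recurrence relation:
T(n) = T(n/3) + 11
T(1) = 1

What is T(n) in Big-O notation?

Each step divides n by 3 and adds 11. After log_3(n) steps we reach T(1)=1. So T(n) = 11·log_3(n) + 1 = O(log n).

Answer: O(log n)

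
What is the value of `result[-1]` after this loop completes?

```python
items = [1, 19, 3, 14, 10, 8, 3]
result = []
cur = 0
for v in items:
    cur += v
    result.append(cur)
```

Cumulative sum ends at 58
`result` takes the values: [] → [1] → [1, 20] → [1, 20, 23] → [1, 20, 23, 37] → [1, 20, 23, 37, 47] → [1, 20, 23, 37, 47, 55] → [1, 20, 23, 37, 47, 55, 58]
So `result[-1]` = 58

Answer: 58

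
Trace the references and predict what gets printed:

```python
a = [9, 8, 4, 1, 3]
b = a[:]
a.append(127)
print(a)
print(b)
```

Key concept: slice [:] creates copy.
Step by step:
`a = [9, 8, 4, 1, 3]` → a = [9, 8, 4, 1, 3]
`b = a[:]` → b = [9, 8, 4, 1, 3]
`a.append(127)` → a = [9, 8, 4, 1, 3, 127]
`print(a)` → prints [9, 8, 4, 1, 3, 127]
`print(b)` → prints [9, 8, 4, 1, 3]

Answer:
[9, 8, 4, 1, 3, 127]
[9, 8, 4, 1, 3]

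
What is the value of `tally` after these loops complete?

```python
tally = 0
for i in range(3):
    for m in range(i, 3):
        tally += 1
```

Upper triangle: 3 + 2 + ... + 1
`tally` takes the values: 0 → 1 → 2 → 3 → 4 → 5 → 6

Answer: 6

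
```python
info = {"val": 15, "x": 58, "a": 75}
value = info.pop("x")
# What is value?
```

Trace:
`info = {"val": 15, "x": 58, "a": 75}` → info = {'val': 15, 'x': 58, 'a': 75}
`value = info.pop("x")` → info = {'val': 15, 'a': 75}; value = 58
So value = 58

Answer: 58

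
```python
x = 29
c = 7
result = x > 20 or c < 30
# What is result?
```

Trace:
`x = 29` → x = 29
`c = 7` → c = 7
`result = x > 20 or c < 30` → result = True
So result = True

Answer: True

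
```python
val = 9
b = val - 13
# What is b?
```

Trace:
`val = 9` → val = 9
`b = val - 13` → b = -4
So b = -4

Answer: -4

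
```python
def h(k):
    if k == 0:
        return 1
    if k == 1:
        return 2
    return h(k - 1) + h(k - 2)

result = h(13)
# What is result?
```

Build up from base cases: h(0)=1, h(1)=2, h(2)=3, h(3)=5, h(4)=8, h(5)=13, h(6)=21, ..., h(13)=610

Answer: 610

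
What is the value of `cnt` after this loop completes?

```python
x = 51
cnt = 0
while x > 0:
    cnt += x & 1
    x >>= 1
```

Count set bits in 51 (binary: 0b110011)
`cnt` takes the values: 0 → 1 → 2 → 3 → 4

Answer: 4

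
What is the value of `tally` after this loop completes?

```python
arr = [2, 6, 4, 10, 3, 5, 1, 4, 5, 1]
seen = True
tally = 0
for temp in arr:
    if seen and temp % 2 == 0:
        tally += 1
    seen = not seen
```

Count even values at even positions
`tally` takes the values: 0 → 1 → 2

Answer: 2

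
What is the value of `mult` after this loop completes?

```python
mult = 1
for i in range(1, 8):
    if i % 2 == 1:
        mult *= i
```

Product of odd numbers 1 to 7
`mult` takes the values: 1 → 3 → 15 → 105

Answer: 105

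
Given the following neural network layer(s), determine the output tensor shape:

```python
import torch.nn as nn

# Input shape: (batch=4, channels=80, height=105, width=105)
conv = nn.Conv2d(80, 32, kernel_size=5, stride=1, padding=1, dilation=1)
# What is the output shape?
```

Input: (4, 80, 105, 105) -> Output: (4, 32, 103, 103)

Answer: (4, 32, 103, 103)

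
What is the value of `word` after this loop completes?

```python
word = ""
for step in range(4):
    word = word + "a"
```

Repeat 'a' 4 times
`word` takes the values: "" → "a" → "aa" → "aaa" → "aaaa"

Answer: "aaaa"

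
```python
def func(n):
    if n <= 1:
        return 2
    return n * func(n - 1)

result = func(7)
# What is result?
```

func(7) = 7 * 6 * 5 * 4 * 3 * 2 * 2 = 10080

Answer: 10080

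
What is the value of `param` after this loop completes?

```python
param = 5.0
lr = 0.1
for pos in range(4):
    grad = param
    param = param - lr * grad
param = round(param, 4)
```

Gradient descent: w = 5.0 * (1 - 0.1)^4
`param` takes the values: 5.0 → 4.5 → 4.05 → 3.645 → 3.2805

Answer: 3.2805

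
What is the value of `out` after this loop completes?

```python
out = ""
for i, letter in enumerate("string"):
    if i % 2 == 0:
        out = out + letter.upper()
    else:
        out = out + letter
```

Uppercase even positions in 'string'
`out` takes the values: "" → "S" → "St" → "StR" → "StRi" → "StRiN" → "StRiNg"

Answer: "StRiNg"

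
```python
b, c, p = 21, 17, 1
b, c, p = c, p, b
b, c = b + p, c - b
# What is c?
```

Trace:
`b, c, p = 21, 17, 1` → b = 21; c = 17; p = 1
`b, c, p = c, p, b` → b = 17; c = 1; p = 21
`b, c = b + p, c - b` → b = 38; c = -16
So c = -16

Answer: -16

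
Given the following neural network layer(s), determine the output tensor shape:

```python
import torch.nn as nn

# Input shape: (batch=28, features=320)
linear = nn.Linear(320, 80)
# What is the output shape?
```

Input: (28, 320) -> Output: (28, 80)

Answer: (28, 80)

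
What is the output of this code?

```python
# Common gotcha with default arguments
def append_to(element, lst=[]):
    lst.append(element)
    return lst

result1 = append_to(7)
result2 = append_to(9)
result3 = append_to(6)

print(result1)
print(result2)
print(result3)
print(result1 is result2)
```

Key concept: mutable default argument gotcha.
Step by step:
`result1 = append_to(7)` → result1 = [7]
`result2 = append_to(9)` → result1 = [7, 9] (same object as result2); result2 = [7, 9] (same object as result1)
`result3 = append_to(6)` → result1 = [7, 9, 6] (same object as result2, result3); result2 = [7, 9, 6] (same object as result1, result3); result3 = [7, 9, 6] (same object as result1, result2)
`print(result1)` → prints [7, 9, 6]
`print(result2)` → prints [7, 9, 6]
`print(result3)` → prints [7, 9, 6]
`print(result1 is result2)` → prints True

Answer:
[7, 9, 6]
[7, 9, 6]
[7, 9, 6]
True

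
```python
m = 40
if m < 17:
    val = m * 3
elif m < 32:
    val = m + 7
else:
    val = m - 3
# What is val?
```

Trace:
`m = 40` → m = 40
`if m < 17: ...` → m < 17 is False, m < 32 is False, take else branch → val = 37
So val = 37

Answer: 37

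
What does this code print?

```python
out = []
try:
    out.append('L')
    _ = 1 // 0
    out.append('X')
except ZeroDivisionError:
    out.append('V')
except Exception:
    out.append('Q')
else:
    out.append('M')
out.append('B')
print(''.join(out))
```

Execution trace: 'L' (try body) → 'V' (except ZeroDivisionError) → 'B' (after the try/except). Output: LVB

Answer: LVB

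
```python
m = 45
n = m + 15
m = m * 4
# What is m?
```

Trace:
`m = 45` → m = 45
`n = m + 15` → n = 60
`m = m * 4` → m = 180
So m = 180

Answer: 180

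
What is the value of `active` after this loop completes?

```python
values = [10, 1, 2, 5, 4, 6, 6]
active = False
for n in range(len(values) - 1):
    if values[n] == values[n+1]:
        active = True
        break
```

Check consecutive duplicates in [10, 1, 2, 5, 4, 6, 6]
`active` takes the values: False → True

Answer: True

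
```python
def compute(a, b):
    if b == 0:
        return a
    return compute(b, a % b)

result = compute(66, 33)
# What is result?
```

compute(66, 33) -> compute(33, 0) -> 33

Answer: 33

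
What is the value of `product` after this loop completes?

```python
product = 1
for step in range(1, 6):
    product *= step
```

5! = 120
`product` takes the values: 1 → 2 → 6 → 24 → 120

Answer: 120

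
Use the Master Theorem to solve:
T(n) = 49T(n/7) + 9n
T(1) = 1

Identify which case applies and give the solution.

a=49, b=7, f(n)=9n. log_7(49) = 2. Since c=1 < 2, Case 1 applies: T(n) = Θ(n^log_b(a)) = O(n^2).

Answer: O(n^2) - Case 1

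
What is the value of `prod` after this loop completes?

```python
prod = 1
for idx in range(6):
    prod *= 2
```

2^6 = 64
`prod` takes the values: 1 → 2 → 4 → 8 → 16 → 32 → 64

Answer: 64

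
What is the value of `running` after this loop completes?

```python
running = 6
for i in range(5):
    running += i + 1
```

Start at 6, add 1 to 5 = 21
`running` takes the values: 6 → 7 → 9 → 12 → 16 → 21

Answer: 21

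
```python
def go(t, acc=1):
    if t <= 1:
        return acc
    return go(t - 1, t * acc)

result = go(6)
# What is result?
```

Accumulator trace (n, acc): (6, 1) -> (5, 6) -> (4, 30) -> (3, 120) -> (2, 360) -> (1, 720) -> return 720

Answer: 720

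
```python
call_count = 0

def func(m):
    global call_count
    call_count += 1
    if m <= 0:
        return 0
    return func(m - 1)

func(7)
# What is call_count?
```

Linear recursion stepping by 1: 8 calls from m=7 down to ≤0.

Answer: 8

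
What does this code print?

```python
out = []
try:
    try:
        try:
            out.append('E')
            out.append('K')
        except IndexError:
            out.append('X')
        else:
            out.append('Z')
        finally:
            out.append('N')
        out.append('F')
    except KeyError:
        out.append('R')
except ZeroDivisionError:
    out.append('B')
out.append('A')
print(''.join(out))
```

Execution trace: 'E' (inner try body) → 'K' (inner try body, no exception) → 'Z' (inner else) → 'N' (inner finally) → 'F' (try body, no exception) → 'A' (after the try/except). Output: EKZNFA

Answer: EKZNFA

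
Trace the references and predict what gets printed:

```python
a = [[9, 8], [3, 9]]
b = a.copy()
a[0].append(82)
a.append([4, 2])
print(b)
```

Key concept: shallow copy with nested lists.
Step by step:
`a = [[9, 8], [3, 9]]` → a = [[9, 8], [3, 9]]
`b = a.copy()` → b = [[9, 8], [3, 9]]
`a[0].append(82)` → a = [[9, 8, 82], [3, 9]]; b = [[9, 8, 82], [3, 9]]
`a.append([4, 2])` → a = [[9, 8, 82], [3, 9], [4, 2]]
`print(b)` → prints [[9, 8, 82], [3, 9]]

Answer: [[9, 8, 82], [3, 9]]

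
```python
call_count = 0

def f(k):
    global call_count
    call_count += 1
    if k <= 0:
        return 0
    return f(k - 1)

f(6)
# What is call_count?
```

Linear recursion stepping by 1: 7 calls from k=6 down to ≤0.

Answer: 7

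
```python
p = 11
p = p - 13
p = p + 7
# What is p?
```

Trace:
`p = 11` → p = 11
`p = p - 13` → p = -2
`p = p + 7` → p = 5
So p = 5

Answer: 5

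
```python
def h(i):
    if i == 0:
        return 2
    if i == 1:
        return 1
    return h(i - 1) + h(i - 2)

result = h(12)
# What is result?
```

Build up from base cases: h(0)=2, h(1)=1, h(2)=3, h(3)=4, h(4)=7, h(5)=11, h(6)=18, ..., h(12)=322

Answer: 322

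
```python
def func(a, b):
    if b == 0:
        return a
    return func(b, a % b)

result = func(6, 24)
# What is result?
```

func(6, 24) -> func(24, 6) -> func(6, 0) -> 6

Answer: 6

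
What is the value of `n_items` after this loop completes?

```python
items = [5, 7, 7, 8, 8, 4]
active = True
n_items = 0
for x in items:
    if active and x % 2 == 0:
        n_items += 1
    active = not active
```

Count even values at even positions
`n_items` takes the values: 0 → 1

Answer: 1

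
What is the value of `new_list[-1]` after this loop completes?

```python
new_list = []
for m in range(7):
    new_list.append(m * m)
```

Last element of squares 0 to 6
`new_list` takes the values: [] → [0] → [0, 1] → [0, 1, 4] → [0, 1, 4, 9] → [0, 1, 4, 9, 16] → [0, 1, 4, 9, 16, 25] → [0, 1, 4, 9, 16, 25, 36]
So `new_list[-1]` = 36

Answer: 36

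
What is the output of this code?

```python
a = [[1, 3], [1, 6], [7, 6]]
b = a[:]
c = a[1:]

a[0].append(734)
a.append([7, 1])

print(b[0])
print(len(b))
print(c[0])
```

Key concept: slice with nested mutation.
Step by step:
`a = [[1, 3], [1, 6], [7, 6]]` → a = [[1, 3], [1, 6], [7, 6]]
`b = a[:]` → b = [[1, 3], [1, 6], [7, 6]]
`c = a[1:]` → c = [[1, 6], [7, 6]]
`a[0].append(734)` → a = [[1, 3, 734], [1, 6], [7, 6]]; b = [[1, 3, 734], [1, 6], [7, 6]]
`a.append([7, 1])` → a = [[1, 3, 734], [1, 6], [7, 6], [7, 1]]
`print(b[0])` → prints [1, 3, 734]
`print(len(b))` → prints 3
`print(c[0])` → prints [1, 6]

Answer:
[1, 3, 734]
3
[1, 6]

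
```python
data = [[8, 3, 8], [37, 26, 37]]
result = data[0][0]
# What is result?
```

Trace:
`data = [[8, 3, 8], [37, 26, 37]]` → data = [[8, 3, 8], [37, 26, 37]]
`result = data[0][0]` → result = 8
So result = 8

Answer: 8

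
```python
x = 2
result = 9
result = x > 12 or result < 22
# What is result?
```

Trace:
`x = 2` → x = 2
`result = 9` → result = 9
`result = x > 12 or result < 22` → result = True
So result = True

Answer: True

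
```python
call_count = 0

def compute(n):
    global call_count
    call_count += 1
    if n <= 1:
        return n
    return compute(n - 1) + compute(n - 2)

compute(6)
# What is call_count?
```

Calls(n) = 1 + Calls(n-1) + Calls(n-2); Calls(0)=Calls(1)=1. For n=6 this gives 25.

Answer: 25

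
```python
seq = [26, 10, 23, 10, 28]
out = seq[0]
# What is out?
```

Trace:
`seq = [26, 10, 23, 10, 28]` → seq = [26, 10, 23, 10, 28]
`out = seq[0]` → out = 26
So out = 26

Answer: 26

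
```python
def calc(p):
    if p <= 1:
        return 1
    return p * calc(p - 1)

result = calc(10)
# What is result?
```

calc(10) = 10 * 9 * 8 * 7 * 6 * 5 * 4 * 3 * 2 * 1 = 3628800

Answer: 3628800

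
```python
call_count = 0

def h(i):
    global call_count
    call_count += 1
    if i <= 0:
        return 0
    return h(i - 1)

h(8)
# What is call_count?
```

Linear recursion stepping by 1: 9 calls from i=8 down to ≤0.

Answer: 9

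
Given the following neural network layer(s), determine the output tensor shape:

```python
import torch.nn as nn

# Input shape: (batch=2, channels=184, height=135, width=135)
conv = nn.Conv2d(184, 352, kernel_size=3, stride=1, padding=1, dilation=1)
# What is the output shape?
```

Input: (2, 184, 135, 135) -> Output: (2, 352, 135, 135)

Answer: (2, 352, 135, 135)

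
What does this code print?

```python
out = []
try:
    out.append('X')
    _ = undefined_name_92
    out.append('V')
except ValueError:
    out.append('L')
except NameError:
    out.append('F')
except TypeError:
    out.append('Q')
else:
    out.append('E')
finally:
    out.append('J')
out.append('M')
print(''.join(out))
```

Execution trace: 'X' (try body) → 'F' (except NameError) → 'J' (finally) → 'M' (after the try/except). Output: XFJM

Answer: XFJM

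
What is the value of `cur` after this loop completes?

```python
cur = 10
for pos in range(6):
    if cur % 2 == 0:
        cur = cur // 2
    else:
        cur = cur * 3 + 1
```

Collatz-style transformation from 10
`cur` takes the values: 10 → 5 → 16 → 8 → 4 → 2 → 1

Answer: 1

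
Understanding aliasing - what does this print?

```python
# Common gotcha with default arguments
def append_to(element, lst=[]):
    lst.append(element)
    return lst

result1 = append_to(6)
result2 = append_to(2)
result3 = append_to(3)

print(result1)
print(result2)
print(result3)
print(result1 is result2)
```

Key concept: mutable default argument gotcha.
Step by step:
`result1 = append_to(6)` → result1 = [6]
`result2 = append_to(2)` → result1 = [6, 2] (same object as result2); result2 = [6, 2] (same object as result1)
`result3 = append_to(3)` → result1 = [6, 2, 3] (same object as result2, result3); result2 = [6, 2, 3] (same object as result1, result3); result3 = [6, 2, 3] (same object as result1, result2)
`print(result1)` → prints [6, 2, 3]
`print(result2)` → prints [6, 2, 3]
`print(result3)` → prints [6, 2, 3]
`print(result1 is result2)` → prints True

Answer:
[6, 2, 3]
[6, 2, 3]
[6, 2, 3]
True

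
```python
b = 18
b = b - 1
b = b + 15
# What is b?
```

Trace:
`b = 18` → b = 18
`b = b - 1` → b = 17
`b = b + 15` → b = 32
So b = 32

Answer: 32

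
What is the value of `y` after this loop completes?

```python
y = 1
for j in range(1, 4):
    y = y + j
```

Start at 1, add 1 through 3
`y` takes the values: 1 → 2 → 4 → 7

Answer: 7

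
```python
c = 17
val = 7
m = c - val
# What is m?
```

Trace:
`c = 17` → c = 17
`val = 7` → val = 7
`m = c - val` → m = 10
So m = 10

Answer: 10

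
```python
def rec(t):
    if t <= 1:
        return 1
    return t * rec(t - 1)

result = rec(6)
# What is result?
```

rec(6) = 6 * 5 * 4 * 3 * 2 * 1 = 720

Answer: 720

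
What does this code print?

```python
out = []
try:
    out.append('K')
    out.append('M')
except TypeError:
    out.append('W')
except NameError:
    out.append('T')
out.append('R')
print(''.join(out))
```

Execution trace: 'K' (try body) → 'M' (try body, no exception) → 'R' (after the try/except). Output: KMR

Answer: KMR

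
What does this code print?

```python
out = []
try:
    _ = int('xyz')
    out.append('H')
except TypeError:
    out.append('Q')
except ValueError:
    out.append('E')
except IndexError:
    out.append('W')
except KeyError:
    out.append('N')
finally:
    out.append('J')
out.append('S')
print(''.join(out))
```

Execution trace: 'E' (except ValueError) → 'J' (finally) → 'S' (after the try/except). Output: EJS

Answer: EJS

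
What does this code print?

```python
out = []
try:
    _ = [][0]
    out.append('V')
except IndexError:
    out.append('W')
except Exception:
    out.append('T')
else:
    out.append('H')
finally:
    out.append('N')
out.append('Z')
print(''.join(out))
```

Execution trace: 'W' (except IndexError) → 'N' (finally) → 'Z' (after the try/except). Output: WNZ

Answer: WNZ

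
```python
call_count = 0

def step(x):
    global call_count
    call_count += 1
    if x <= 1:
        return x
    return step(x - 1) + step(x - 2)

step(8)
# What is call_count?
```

Calls(x) = 1 + Calls(x-1) + Calls(x-2); Calls(0)=Calls(1)=1. For x=8 this gives 67.

Answer: 67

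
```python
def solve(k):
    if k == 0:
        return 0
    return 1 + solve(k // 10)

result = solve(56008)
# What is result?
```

Count of digits of 56008: 5

Answer: 5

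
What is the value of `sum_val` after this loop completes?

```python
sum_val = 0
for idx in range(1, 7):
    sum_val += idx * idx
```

Sum of squares 1² to 6² = 91
`sum_val` takes the values: 0 → 1 → 5 → 14 → 30 → 55 → 91

Answer: 91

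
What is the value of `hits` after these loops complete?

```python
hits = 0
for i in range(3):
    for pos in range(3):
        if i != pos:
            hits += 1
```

3² - 3 (exclude diagonal)
`hits` takes the values: 0 → 1 → 2 → 3 → 4 → 5 → 6

Answer: 6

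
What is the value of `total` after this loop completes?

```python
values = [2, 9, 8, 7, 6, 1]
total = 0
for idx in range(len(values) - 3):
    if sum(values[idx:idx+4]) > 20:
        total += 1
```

Count windows with sum > 20
`total` takes the values: 0 → 1 → 2 → 3

Answer: 3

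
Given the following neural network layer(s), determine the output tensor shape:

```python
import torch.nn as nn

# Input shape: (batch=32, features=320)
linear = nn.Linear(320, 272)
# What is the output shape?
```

Input: (32, 320) -> Output: (32, 272)

Answer: (32, 272)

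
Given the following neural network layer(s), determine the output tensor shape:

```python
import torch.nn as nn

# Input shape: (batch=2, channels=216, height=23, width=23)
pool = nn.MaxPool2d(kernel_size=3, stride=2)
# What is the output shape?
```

Input: (2, 216, 23, 23) -> Output: (2, 216, 11, 11)

Answer: (2, 216, 11, 11)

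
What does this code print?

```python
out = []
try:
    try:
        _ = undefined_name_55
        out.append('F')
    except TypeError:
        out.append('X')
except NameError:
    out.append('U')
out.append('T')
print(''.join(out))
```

Execution trace: 'U' (outer except NameError) → 'T' (after the try/except). Output: UT

Answer: UT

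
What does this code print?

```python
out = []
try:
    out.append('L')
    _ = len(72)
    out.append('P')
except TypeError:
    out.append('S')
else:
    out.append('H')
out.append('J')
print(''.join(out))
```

Execution trace: 'L' (try body) → 'S' (except TypeError) → 'J' (after the try/except). Output: LSJ

Answer: LSJ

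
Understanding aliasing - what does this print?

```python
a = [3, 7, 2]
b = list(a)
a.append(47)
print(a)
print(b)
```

Key concept: list() constructor creates copy.
Step by step:
`a = [3, 7, 2]` → a = [3, 7, 2]
`b = list(a)` → b = [3, 7, 2]
`a.append(47)` → a = [3, 7, 2, 47]
`print(a)` → prints [3, 7, 2, 47]
`print(b)` → prints [3, 7, 2]

Answer:
[3, 7, 2, 47]
[3, 7, 2]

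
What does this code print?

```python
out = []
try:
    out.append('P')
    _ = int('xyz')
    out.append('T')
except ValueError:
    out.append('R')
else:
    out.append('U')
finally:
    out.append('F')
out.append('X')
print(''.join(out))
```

Execution trace: 'P' (try body) → 'R' (except ValueError) → 'F' (finally) → 'X' (after the try/except). Output: PRFX

Answer: PRFX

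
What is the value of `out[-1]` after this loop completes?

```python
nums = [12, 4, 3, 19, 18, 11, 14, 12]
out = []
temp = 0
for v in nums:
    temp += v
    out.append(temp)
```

Cumulative sum ends at 93
`out` takes the values: [] → [12] → [12, 16] → [12, 16, 19] → [12, 16, 19, 38] → [12, 16, 19, 38, 56] → [12, 16, 19, 38, 56, 67] → [12, 16, 19, 38, 56, 67, 81] → [12, 16, 19, 38, 56, 67, 81, 93]
So `out[-1]` = 93

Answer: 93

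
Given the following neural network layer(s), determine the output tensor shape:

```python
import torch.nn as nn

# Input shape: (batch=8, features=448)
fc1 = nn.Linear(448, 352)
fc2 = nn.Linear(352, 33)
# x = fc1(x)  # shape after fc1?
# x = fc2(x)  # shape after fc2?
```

Input: (8, 448) -> after fc1: (8, 352) -> Output: (8, 33)

Answer: (8, 33)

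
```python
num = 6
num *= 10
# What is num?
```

Trace:
`num = 6` → num = 6
`num *= 10` → num = 60
So num = 60

Answer: 60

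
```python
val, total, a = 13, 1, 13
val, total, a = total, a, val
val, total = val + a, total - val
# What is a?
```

Trace:
`val, total, a = 13, 1, 13` → val = 13; total = 1; a = 13
`val, total, a = total, a, val` → val = 1; total = 13; a = 13
`val, total = val + a, total - val` → val = 14; total = 12
So a = 13

Answer: 13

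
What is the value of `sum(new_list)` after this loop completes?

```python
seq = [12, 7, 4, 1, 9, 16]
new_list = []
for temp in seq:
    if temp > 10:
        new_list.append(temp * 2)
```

Sum of doubled values > 10
`new_list` takes the values: [] → [24] → [24, 32]
So `sum(new_list)` = 56

Answer: 56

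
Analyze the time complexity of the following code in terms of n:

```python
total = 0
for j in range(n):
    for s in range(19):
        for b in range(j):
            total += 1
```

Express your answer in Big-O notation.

Each loop level contributes: n × 1 × n. Multiplying the contributions gives O(n^2).

Answer: O(n^2)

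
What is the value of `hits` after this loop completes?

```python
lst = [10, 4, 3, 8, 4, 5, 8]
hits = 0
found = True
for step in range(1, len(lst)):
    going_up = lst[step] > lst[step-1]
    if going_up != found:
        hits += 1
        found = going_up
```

Count direction changes in [10, 4, 3, 8, 4, 5, 8]
`hits` takes the values: 0 → 1 → 2 → 3 → 4

Answer: 4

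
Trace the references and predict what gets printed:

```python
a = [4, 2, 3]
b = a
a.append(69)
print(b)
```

Key concept: basic list aliasing.
Step by step:
`a = [4, 2, 3]` → a = [4, 2, 3]
`b = a` → b = [4, 2, 3] (same object as a)
`a.append(69)` → a = [4, 2, 3, 69] (same object as b); b = [4, 2, 3, 69] (same object as a)
`print(b)` → prints [4, 2, 3, 69]

Answer: [4, 2, 3, 69]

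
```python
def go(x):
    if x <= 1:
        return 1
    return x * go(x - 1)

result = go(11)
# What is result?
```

go(11) = 11 * 10 * 9 * 8 * 7 * 6 * 5 * 4 * 3 * 2 * 1 = 39916800

Answer: 39916800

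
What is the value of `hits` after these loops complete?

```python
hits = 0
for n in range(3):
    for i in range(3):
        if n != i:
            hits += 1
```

3² - 3 (exclude diagonal)
`hits` takes the values: 0 → 1 → 2 → 3 → 4 → 5 → 6

Answer: 6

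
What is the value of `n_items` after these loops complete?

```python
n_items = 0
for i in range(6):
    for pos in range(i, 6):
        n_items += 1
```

Upper triangle: 6 + 5 + ... + 1
`n_items` takes the values: 0 → 1 → 2 → 3 → 4 → 5 → 6 → 7 → 8 → 9 → 10 → 11 → 12 → 13 → 14 → 15 → 16 → 17 → 18 → 19 → 20 → 21

Answer: 21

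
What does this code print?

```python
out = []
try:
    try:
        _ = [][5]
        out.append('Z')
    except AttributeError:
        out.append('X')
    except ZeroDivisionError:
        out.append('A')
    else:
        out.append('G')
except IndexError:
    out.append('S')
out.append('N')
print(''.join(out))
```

Execution trace: 'S' (outer except IndexError) → 'N' (after the try/except). Output: SN

Answer: SN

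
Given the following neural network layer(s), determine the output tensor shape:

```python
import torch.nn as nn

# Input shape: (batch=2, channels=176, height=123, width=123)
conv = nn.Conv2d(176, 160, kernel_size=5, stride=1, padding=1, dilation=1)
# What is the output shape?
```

Input: (2, 176, 123, 123) -> Output: (2, 160, 121, 121)

Answer: (2, 160, 121, 121)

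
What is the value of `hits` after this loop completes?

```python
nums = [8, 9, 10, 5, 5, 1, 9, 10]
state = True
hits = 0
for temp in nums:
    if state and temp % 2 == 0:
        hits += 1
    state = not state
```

Count even values at even positions
`hits` takes the values: 0 → 1 → 2

Answer: 2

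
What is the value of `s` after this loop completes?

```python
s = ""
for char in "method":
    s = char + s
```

Reverse 'method'
`s` takes the values: "" → "m" → "em" → "tem" → "htem" → "ohtem" → "dohtem"

Answer: "dohtem"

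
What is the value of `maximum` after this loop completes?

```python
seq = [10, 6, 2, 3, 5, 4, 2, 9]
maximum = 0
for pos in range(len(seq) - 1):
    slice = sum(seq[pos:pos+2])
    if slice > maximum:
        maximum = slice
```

Max sum of 2-element window in [10, 6, 2, 3, 5, 4, 2, 9]
`maximum` takes the values: 0 → 16

Answer: 16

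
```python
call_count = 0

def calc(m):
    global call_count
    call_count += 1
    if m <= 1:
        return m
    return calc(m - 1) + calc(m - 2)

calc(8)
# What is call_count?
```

Calls(m) = 1 + Calls(m-1) + Calls(m-2); Calls(0)=Calls(1)=1. For m=8 this gives 67.

Answer: 67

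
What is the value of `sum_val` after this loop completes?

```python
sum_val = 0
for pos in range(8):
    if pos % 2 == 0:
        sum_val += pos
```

Sum of even numbers 0 to 7
`sum_val` takes the values: 0 → 2 → 6 → 12

Answer: 12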